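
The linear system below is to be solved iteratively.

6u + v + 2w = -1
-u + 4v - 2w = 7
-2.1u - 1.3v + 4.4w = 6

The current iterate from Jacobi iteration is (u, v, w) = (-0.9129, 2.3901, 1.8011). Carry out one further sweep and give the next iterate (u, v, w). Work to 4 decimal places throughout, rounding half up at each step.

One sweep:
  u = (-1 - (1)·2.3901 - (2)·1.8011) / (6) = -1.1654
  v = (7 - (-1)·-0.9129 - (-2)·1.8011) / (4) = 2.4223
  w = (6 - (-2.1)·-0.9129 - (-1.3)·2.3901) / (4.4) = 1.6341

(-1.1654, 2.4223, 1.6341)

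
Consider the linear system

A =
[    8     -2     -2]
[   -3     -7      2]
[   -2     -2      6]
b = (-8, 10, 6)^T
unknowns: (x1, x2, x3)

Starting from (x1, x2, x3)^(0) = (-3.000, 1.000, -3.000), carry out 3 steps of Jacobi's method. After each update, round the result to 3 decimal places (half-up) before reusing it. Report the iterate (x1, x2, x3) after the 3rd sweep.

(-1.131, -0.881, 0.381)

Iteration 1:
  x1 = (-8 - (-2)·1.000 - (-2)·-3.000) / (8) = -1.500
  x2 = (10 - (-3)·-3.000 - (2)·-3.000) / (-7) = -1.000
  x3 = (6 - (-2)·-3.000 - (-2)·1.000) / (6) = 0.333
Iteration 2:
  x1 = (-8 - (-2)·-1.000 - (-2)·0.333) / (8) = -1.167
  x2 = (10 - (-3)·-1.500 - (2)·0.333) / (-7) = -0.691
  x3 = (6 - (-2)·-1.500 - (-2)·-1.000) / (6) = 0.167
Iteration 3:
  x1 = (-8 - (-2)·-0.691 - (-2)·0.167) / (8) = -1.131
  x2 = (10 - (-3)·-1.167 - (2)·0.167) / (-7) = -0.881
  x3 = (6 - (-2)·-1.167 - (-2)·-0.691) / (6) = 0.381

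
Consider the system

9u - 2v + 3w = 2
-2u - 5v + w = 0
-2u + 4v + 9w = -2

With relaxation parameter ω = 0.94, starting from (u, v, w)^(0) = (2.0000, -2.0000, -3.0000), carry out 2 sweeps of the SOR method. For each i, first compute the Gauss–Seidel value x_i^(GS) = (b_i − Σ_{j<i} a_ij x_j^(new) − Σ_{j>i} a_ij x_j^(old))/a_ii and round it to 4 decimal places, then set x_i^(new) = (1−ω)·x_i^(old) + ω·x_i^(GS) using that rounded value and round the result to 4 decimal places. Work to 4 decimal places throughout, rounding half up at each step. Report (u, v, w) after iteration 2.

Iteration 1:
  u: GS value = (2 - (-2)·-2.0000 - (3)·-3.0000) / (9) = 0.7778;  u ← (1−ω)·2.0000 + ω·0.7778 = 0.8511
  v: GS value = (0 - (-2)·0.8511 - (1)·-3.0000) / (-5) = -0.9404;  v ← (1−ω)·-2.0000 + ω·-0.9404 = -1.0040
  w: GS value = (-2 - (-2)·0.8511 - (4)·-1.0040) / (9) = 0.4131;  w ← (1−ω)·-3.0000 + ω·0.4131 = 0.2083
Iteration 2:
  u: GS value = (2 - (-2)·-1.0040 - (3)·0.2083) / (9) = -0.0703;  u ← (1−ω)·0.8511 + ω·-0.0703 = -0.0150
  v: GS value = (0 - (-2)·-0.0150 - (1)·0.2083) / (-5) = 0.0477;  v ← (1−ω)·-1.0040 + ω·0.0477 = -0.0154
  w: GS value = (-2 - (-2)·-0.0150 - (4)·-0.0154) / (9) = -0.2187;  w ← (1−ω)·0.2083 + ω·-0.2187 = -0.1931

(-0.0150, -0.0154, -0.1931)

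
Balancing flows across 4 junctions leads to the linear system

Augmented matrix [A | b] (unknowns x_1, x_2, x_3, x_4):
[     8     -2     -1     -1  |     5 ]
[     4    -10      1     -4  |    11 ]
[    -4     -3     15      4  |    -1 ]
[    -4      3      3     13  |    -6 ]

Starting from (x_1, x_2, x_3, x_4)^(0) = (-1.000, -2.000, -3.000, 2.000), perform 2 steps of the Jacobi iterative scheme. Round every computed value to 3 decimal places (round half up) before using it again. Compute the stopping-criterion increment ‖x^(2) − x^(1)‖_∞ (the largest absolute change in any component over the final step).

1.219

Iteration 1:
  x_1 = (5 - (-2)·-2.000 - (-1)·-3.000 - (-1)·2.000) / (8) = 0.000
  x_2 = (11 - (4)·-1.000 - (1)·-3.000 - (-4)·2.000) / (-10) = -2.600
  x_3 = (-1 - (-4)·-1.000 - (-3)·-2.000 - (4)·2.000) / (15) = -1.267
  x_4 = (-6 - (-4)·-1.000 - (3)·-2.000 - (3)·-3.000) / (13) = 0.385
Iteration 2:
  x_1 = (5 - (-2)·-2.600 - (-1)·-1.267 - (-1)·0.385) / (8) = -0.135
  x_2 = (11 - (4)·0.000 - (1)·-1.267 - (-4)·0.385) / (-10) = -1.381
  x_3 = (-1 - (-4)·0.000 - (-3)·-2.600 - (4)·0.385) / (15) = -0.689
  x_4 = (-6 - (-4)·0.000 - (3)·-2.600 - (3)·-1.267) / (13) = 0.431
Change: (-0.135, 1.219, 0.578, 0.046) → max |·| = 1.219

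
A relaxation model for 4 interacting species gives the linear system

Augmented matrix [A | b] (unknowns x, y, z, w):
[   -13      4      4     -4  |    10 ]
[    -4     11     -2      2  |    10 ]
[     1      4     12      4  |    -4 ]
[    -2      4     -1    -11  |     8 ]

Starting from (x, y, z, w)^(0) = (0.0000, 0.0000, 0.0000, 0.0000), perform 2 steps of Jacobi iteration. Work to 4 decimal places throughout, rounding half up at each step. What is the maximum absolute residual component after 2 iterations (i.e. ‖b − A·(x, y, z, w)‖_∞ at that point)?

Iteration 1:
  x = (10 - (4)·0.0000 - (4)·0.0000 - (-4)·0.0000) / (-13) = -0.7692
  y = (10 - (-4)·0.0000 - (-2)·0.0000 - (2)·0.0000) / (11) = 0.9091
  z = (-4 - (1)·0.0000 - (4)·0.0000 - (4)·0.0000) / (12) = -0.3333
  w = (8 - (-2)·0.0000 - (4)·0.0000 - (-1)·0.0000) / (-11) = -0.7273
Iteration 2:
  x = (10 - (4)·0.9091 - (4)·-0.3333 - (-4)·-0.7273) / (-13) = -0.3683
  y = (10 - (-4)·-0.7692 - (-2)·-0.3333 - (2)·-0.7273) / (11) = 0.7010
  z = (-4 - (1)·-0.7692 - (4)·0.9091 - (4)·-0.7273) / (12) = -0.3298
  w = (8 - (-2)·-0.7692 - (4)·0.9091 - (-1)·-0.3333) / (-11) = -0.2265
Residual b − A·x = (2.8213, 0.6092, -1.5721, 1.6381); ∞-norm = 2.8213

2.8213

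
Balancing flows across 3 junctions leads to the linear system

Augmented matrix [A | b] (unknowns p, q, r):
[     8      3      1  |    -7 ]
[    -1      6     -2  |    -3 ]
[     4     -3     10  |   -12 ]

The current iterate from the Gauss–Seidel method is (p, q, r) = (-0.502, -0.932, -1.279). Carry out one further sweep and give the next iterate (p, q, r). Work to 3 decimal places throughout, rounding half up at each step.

One sweep:
  p = (-7 - (3)·-0.932 - (1)·-1.279) / (8) = -0.366
  q = (-3 - (-1)·-0.366 - (-2)·-1.279) / (6) = -0.987
  r = (-12 - (4)·-0.366 - (-3)·-0.987) / (10) = -1.350

(-0.366, -0.987, -1.350)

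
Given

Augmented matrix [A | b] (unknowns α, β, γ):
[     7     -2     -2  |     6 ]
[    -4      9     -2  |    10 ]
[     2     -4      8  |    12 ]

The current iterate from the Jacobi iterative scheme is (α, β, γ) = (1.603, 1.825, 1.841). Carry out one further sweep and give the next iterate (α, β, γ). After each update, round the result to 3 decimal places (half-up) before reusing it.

One sweep:
  α = (6 - (-2)·1.825 - (-2)·1.841) / (7) = 1.905
  β = (10 - (-4)·1.603 - (-2)·1.841) / (9) = 2.233
  γ = (12 - (2)·1.603 - (-4)·1.825) / (8) = 2.012

(1.905, 2.233, 2.012)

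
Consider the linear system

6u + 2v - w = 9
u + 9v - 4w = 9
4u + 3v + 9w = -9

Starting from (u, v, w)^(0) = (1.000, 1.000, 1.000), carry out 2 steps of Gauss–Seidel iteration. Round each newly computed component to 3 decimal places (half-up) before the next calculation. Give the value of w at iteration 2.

-1.331

Iteration 1:
  u = (9 - (2)·1.000 - (-1)·1.000) / (6) = 1.333
  v = (9 - (1)·1.333 - (-4)·1.000) / (9) = 1.296
  w = (-9 - (4)·1.333 - (3)·1.296) / (9) = -2.024
Iteration 2:
  u = (9 - (2)·1.296 - (-1)·-2.024) / (6) = 0.731
  v = (9 - (1)·0.731 - (-4)·-2.024) / (9) = 0.019
  w = (-9 - (4)·0.731 - (3)·0.019) / (9) = -1.331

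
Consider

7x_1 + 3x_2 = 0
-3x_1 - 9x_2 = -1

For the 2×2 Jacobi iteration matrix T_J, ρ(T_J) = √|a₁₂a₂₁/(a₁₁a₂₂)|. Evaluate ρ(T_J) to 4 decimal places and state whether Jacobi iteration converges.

a₁₂a₂₁/(a₁₁a₂₂) = (3)·(-3) / ((7)·(-9)) = 0.142857
ρ = √|0.142857| = √0.142857 = 0.3780
ρ < 1, so Jacobi converges

0.3780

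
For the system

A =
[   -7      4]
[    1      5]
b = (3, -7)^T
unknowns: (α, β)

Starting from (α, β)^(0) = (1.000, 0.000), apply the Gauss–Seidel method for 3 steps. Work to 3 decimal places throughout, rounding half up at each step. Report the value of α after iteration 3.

-1.094

Iteration 1:
  α = (3 - (4)·0.000) / (-7) = -0.429
  β = (-7 - (1)·-0.429) / (5) = -1.314
Iteration 2:
  α = (3 - (4)·-1.314) / (-7) = -1.179
  β = (-7 - (1)·-1.179) / (5) = -1.164
Iteration 3:
  α = (3 - (4)·-1.164) / (-7) = -1.094
  β = (-7 - (1)·-1.094) / (5) = -1.181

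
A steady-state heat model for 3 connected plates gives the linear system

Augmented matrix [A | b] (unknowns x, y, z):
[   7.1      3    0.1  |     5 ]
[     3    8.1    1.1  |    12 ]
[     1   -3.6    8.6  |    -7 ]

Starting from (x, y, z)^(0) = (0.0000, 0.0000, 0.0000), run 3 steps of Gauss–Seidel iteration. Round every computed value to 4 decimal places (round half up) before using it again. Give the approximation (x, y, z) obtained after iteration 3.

(0.0897, 1.4787, -0.2054)

Iteration 1:
  x = (5 - (3)·0.0000 - (0.1)·0.0000) / (7.1) = 0.7042
  y = (12 - (3)·0.7042 - (1.1)·0.0000) / (8.1) = 1.2207
  z = (-7 - (1)·0.7042 - (-3.6)·1.2207) / (8.6) = -0.3848
Iteration 2:
  x = (5 - (3)·1.2207 - (0.1)·-0.3848) / (7.1) = 0.1939
  y = (12 - (3)·0.1939 - (1.1)·-0.3848) / (8.1) = 1.4619
  z = (-7 - (1)·0.1939 - (-3.6)·1.4619) / (8.6) = -0.2245
Iteration 3:
  x = (5 - (3)·1.4619 - (0.1)·-0.2245) / (7.1) = 0.0897
  y = (12 - (3)·0.0897 - (1.1)·-0.2245) / (8.1) = 1.4787
  z = (-7 - (1)·0.0897 - (-3.6)·1.4787) / (8.6) = -0.2054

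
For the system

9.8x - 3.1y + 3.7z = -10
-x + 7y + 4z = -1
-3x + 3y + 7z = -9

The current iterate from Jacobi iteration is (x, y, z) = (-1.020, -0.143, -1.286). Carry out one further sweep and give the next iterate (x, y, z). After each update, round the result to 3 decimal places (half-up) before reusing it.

(-0.580, 0.446, -1.662)

One sweep:
  x = (-10 - (-3.1)·-0.143 - (3.7)·-1.286) / (9.8) = -0.580
  y = (-1 - (-1)·-1.020 - (4)·-1.286) / (7) = 0.446
  z = (-9 - (-3)·-1.020 - (3)·-0.143) / (7) = -1.662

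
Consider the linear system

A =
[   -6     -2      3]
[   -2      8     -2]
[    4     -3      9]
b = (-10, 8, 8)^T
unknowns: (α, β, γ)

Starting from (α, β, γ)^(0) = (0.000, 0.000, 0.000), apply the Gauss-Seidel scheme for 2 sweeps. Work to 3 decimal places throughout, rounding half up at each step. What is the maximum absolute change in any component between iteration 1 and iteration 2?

Iteration 1:
  α = (-10 - (-2)·0.000 - (3)·0.000) / (-6) = 1.667
  β = (8 - (-2)·1.667 - (-2)·0.000) / (8) = 1.417
  γ = (8 - (4)·1.667 - (-3)·1.417) / (9) = 0.620
Iteration 2:
  α = (-10 - (-2)·1.417 - (3)·0.620) / (-6) = 1.504
  β = (8 - (-2)·1.504 - (-2)·0.620) / (8) = 1.531
  γ = (8 - (4)·1.504 - (-3)·1.531) / (9) = 0.731
Change: (-0.163, 0.114, 0.111) → max |·| = 0.163

0.163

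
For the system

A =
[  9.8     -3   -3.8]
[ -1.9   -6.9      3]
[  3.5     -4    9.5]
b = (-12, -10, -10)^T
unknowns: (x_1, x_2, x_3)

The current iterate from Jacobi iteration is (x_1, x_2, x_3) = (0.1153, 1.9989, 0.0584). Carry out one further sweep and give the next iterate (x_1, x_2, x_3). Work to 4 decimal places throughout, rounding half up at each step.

(-0.5899, 1.4429, -0.2535)

One sweep:
  x_1 = (-12 - (-3)·1.9989 - (-3.8)·0.0584) / (9.8) = -0.5899
  x_2 = (-10 - (-1.9)·0.1153 - (3)·0.0584) / (-6.9) = 1.4429
  x_3 = (-10 - (3.5)·0.1153 - (-4)·1.9989) / (9.5) = -0.2535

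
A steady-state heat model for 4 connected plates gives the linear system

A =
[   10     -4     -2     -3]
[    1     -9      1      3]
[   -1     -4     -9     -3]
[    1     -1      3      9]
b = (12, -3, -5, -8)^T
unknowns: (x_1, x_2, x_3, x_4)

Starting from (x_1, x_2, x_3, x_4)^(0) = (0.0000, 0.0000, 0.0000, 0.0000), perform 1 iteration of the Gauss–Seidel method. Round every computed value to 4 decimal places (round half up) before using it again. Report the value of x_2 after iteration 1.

0.4667

Iteration 1:
  x_1 = (12 - (-4)·0.0000 - (-2)·0.0000 - (-3)·0.0000) / (10) = 1.2000
  x_2 = (-3 - (1)·1.2000 - (1)·0.0000 - (3)·0.0000) / (-9) = 0.4667
  x_3 = (-5 - (-1)·1.2000 - (-4)·0.4667 - (-3)·0.0000) / (-9) = 0.2148
  x_4 = (-8 - (1)·1.2000 - (-1)·0.4667 - (3)·0.2148) / (9) = -1.0420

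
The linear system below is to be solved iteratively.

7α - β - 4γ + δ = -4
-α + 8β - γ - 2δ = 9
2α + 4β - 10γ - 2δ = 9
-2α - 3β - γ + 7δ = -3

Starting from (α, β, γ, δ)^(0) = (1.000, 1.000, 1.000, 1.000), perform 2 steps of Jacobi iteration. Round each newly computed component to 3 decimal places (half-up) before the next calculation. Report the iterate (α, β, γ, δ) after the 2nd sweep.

(-0.686, 1.170, -0.336, 0.196)

Iteration 1:
  α = (-4 - (-1)·1.000 - (-4)·1.000 - (1)·1.000) / (7) = 0.000
  β = (9 - (-1)·1.000 - (-1)·1.000 - (-2)·1.000) / (8) = 1.625
  γ = (9 - (2)·1.000 - (4)·1.000 - (-2)·1.000) / (-10) = -0.500
  δ = (-3 - (-2)·1.000 - (-3)·1.000 - (-1)·1.000) / (7) = 0.429
Iteration 2:
  α = (-4 - (-1)·1.625 - (-4)·-0.500 - (1)·0.429) / (7) = -0.686
  β = (9 - (-1)·0.000 - (-1)·-0.500 - (-2)·0.429) / (8) = 1.170
  γ = (9 - (2)·0.000 - (4)·1.625 - (-2)·0.429) / (-10) = -0.336
  δ = (-3 - (-2)·0.000 - (-3)·1.625 - (-1)·-0.500) / (7) = 0.196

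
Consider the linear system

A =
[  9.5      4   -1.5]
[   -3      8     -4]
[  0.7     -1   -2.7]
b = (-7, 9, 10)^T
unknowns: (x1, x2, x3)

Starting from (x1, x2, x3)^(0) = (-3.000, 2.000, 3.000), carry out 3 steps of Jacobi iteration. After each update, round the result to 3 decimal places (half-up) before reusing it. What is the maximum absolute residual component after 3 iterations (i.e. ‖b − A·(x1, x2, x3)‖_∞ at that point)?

Iteration 1:
  x1 = (-7 - (4)·2.000 - (-1.5)·3.000) / (9.5) = -1.105
  x2 = (9 - (-3)·-3.000 - (-4)·3.000) / (8) = 1.500
  x3 = (10 - (0.7)·-3.000 - (-1)·2.000) / (-2.7) = -5.222
Iteration 2:
  x1 = (-7 - (4)·1.500 - (-1.5)·-5.222) / (9.5) = -2.193
  x2 = (9 - (-3)·-1.105 - (-4)·-5.222) / (8) = -1.900
  x3 = (10 - (0.7)·-1.105 - (-1)·1.500) / (-2.7) = -4.546
Iteration 3:
  x1 = (-7 - (4)·-1.900 - (-1.5)·-4.546) / (9.5) = -0.655
  x2 = (9 - (-3)·-2.193 - (-4)·-4.546) / (8) = -1.970
  x3 = (10 - (0.7)·-2.193 - (-1)·-1.900) / (-2.7) = -3.569
Residual b − A·x = (1.749, 8.519, -1.148); ∞-norm = 8.519

8.519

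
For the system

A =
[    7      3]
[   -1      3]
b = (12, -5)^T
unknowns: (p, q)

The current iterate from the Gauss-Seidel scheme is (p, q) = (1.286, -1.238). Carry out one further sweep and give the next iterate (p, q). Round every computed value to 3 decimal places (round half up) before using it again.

One sweep:
  p = (12 - (3)·-1.238) / (7) = 2.245
  q = (-5 - (-1)·2.245) / (3) = -0.918

(2.245, -0.918)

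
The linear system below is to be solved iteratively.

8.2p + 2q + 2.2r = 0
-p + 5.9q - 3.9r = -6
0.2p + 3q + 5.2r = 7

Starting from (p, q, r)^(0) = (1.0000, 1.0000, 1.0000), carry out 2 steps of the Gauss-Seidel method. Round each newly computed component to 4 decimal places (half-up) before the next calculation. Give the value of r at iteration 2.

Iteration 1:
  p = (0 - (2)·1.0000 - (2.2)·1.0000) / (8.2) = -0.5122
  q = (-6 - (-1)·-0.5122 - (-3.9)·1.0000) / (5.9) = -0.4427
  r = (7 - (0.2)·-0.5122 - (3)·-0.4427) / (5.2) = 1.6213
Iteration 2:
  p = (0 - (2)·-0.4427 - (2.2)·1.6213) / (8.2) = -0.3270
  q = (-6 - (-1)·-0.3270 - (-3.9)·1.6213) / (5.9) = -0.0007
  r = (7 - (0.2)·-0.3270 - (3)·-0.0007) / (5.2) = 1.3591

1.3591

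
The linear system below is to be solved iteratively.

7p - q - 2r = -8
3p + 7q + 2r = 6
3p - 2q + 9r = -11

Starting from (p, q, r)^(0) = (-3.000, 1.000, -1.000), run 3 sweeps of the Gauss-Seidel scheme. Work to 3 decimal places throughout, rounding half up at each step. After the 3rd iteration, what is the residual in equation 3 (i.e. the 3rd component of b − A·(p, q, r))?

0.000

Iteration 1:
  p = (-8 - (-1)·1.000 - (-2)·-1.000) / (7) = -1.286
  q = (6 - (3)·-1.286 - (2)·-1.000) / (7) = 1.694
  r = (-11 - (3)·-1.286 - (-2)·1.694) / (9) = -0.417
Iteration 2:
  p = (-8 - (-1)·1.694 - (-2)·-0.417) / (7) = -1.020
  q = (6 - (3)·-1.020 - (2)·-0.417) / (7) = 1.413
  r = (-11 - (3)·-1.020 - (-2)·1.413) / (9) = -0.568
Iteration 3:
  p = (-8 - (-1)·1.413 - (-2)·-0.568) / (7) = -1.103
  q = (6 - (3)·-1.103 - (2)·-0.568) / (7) = 1.492
  r = (-11 - (3)·-1.103 - (-2)·1.492) / (9) = -0.523
Residual b − A·x = (0.167, -0.089, 0.000)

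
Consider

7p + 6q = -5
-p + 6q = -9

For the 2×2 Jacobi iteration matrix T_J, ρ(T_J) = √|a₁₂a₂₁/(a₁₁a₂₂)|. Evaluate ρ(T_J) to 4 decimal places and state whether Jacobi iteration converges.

a₁₂a₂₁/(a₁₁a₂₂) = (6)·(-1) / ((7)·(6)) = -0.142857
ρ = √|-0.142857| = √0.142857 = 0.3780
ρ < 1, so Jacobi converges

0.3780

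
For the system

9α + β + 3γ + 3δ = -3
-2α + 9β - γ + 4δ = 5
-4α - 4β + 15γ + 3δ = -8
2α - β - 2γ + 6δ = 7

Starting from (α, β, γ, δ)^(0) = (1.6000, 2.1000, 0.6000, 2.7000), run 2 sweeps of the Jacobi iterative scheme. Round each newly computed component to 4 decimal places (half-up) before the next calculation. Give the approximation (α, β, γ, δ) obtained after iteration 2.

(-0.6742, -0.3504, -1.2737, 1.6563)

Iteration 1:
  α = (-3 - (1)·2.1000 - (3)·0.6000 - (3)·2.7000) / (9) = -1.6667
  β = (5 - (-2)·1.6000 - (-1)·0.6000 - (4)·2.7000) / (9) = -0.2222
  γ = (-8 - (-4)·1.6000 - (-4)·2.1000 - (3)·2.7000) / (15) = -0.0867
  δ = (7 - (2)·1.6000 - (-1)·2.1000 - (-2)·0.6000) / (6) = 1.1833
Iteration 2:
  α = (-3 - (1)·-0.2222 - (3)·-0.0867 - (3)·1.1833) / (9) = -0.6742
  β = (5 - (-2)·-1.6667 - (-1)·-0.0867 - (4)·1.1833) / (9) = -0.3504
  γ = (-8 - (-4)·-1.6667 - (-4)·-0.2222 - (3)·1.1833) / (15) = -1.2737
  δ = (7 - (2)·-1.6667 - (-1)·-0.2222 - (-2)·-0.0867) / (6) = 1.6563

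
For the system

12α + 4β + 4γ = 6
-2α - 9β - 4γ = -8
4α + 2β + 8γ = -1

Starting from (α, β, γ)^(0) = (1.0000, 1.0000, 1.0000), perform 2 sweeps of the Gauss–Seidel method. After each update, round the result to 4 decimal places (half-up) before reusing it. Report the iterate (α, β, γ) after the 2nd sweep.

Iteration 1:
  α = (6 - (4)·1.0000 - (4)·1.0000) / (12) = -0.1667
  β = (-8 - (-2)·-0.1667 - (-4)·1.0000) / (-9) = 0.4815
  γ = (-1 - (4)·-0.1667 - (2)·0.4815) / (8) = -0.1620
Iteration 2:
  α = (6 - (4)·0.4815 - (4)·-0.1620) / (12) = 0.3935
  β = (-8 - (-2)·0.3935 - (-4)·-0.1620) / (-9) = 0.8734
  γ = (-1 - (4)·0.3935 - (2)·0.8734) / (8) = -0.5401

(0.3935, 0.8734, -0.5401)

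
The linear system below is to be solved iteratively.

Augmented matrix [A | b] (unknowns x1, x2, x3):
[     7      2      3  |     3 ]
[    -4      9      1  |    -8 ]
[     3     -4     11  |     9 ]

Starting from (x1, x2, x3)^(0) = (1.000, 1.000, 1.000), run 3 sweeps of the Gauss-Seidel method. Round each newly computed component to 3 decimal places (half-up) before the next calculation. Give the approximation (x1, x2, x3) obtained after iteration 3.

Iteration 1:
  x1 = (3 - (2)·1.000 - (3)·1.000) / (7) = -0.286
  x2 = (-8 - (-4)·-0.286 - (1)·1.000) / (9) = -1.127
  x3 = (9 - (3)·-0.286 - (-4)·-1.127) / (11) = 0.486
Iteration 2:
  x1 = (3 - (2)·-1.127 - (3)·0.486) / (7) = 0.542
  x2 = (-8 - (-4)·0.542 - (1)·0.486) / (9) = -0.702
  x3 = (9 - (3)·0.542 - (-4)·-0.702) / (11) = 0.415
Iteration 3:
  x1 = (3 - (2)·-0.702 - (3)·0.415) / (7) = 0.451
  x2 = (-8 - (-4)·0.451 - (1)·0.415) / (9) = -0.735
  x3 = (9 - (3)·0.451 - (-4)·-0.735) / (11) = 0.428

(0.451, -0.735, 0.428)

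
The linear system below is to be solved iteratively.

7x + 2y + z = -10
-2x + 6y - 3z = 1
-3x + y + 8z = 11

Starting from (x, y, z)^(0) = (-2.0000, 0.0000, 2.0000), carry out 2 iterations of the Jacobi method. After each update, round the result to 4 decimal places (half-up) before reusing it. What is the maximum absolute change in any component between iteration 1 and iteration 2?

Iteration 1:
  x = (-10 - (2)·0.0000 - (1)·2.0000) / (7) = -1.7143
  y = (1 - (-2)·-2.0000 - (-3)·2.0000) / (6) = 0.5000
  z = (11 - (-3)·-2.0000 - (1)·0.0000) / (8) = 0.6250
Iteration 2:
  x = (-10 - (2)·0.5000 - (1)·0.6250) / (7) = -1.6607
  y = (1 - (-2)·-1.7143 - (-3)·0.6250) / (6) = -0.0923
  z = (11 - (-3)·-1.7143 - (1)·0.5000) / (8) = 0.6696
Change: (0.0536, -0.5923, 0.0446) → max |·| = 0.5923

0.5923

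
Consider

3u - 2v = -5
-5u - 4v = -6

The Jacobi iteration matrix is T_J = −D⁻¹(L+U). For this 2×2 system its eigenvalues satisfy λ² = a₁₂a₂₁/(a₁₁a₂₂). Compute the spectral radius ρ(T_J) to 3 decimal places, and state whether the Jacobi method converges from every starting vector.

a₁₂a₂₁/(a₁₁a₂₂) = (-2)·(-5) / ((3)·(-4)) = -0.833333
ρ = √|-0.833333| = √0.833333 = 0.913
ρ < 1, so Jacobi converges

0.913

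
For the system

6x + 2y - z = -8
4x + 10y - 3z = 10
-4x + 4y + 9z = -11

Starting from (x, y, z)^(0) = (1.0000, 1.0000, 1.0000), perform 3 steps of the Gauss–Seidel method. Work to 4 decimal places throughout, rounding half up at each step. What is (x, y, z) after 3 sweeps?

(-2.1845, 1.0310, -2.6513)

Iteration 1:
  x = (-8 - (2)·1.0000 - (-1)·1.0000) / (6) = -1.5000
  y = (10 - (4)·-1.5000 - (-3)·1.0000) / (10) = 1.9000
  z = (-11 - (-4)·-1.5000 - (4)·1.9000) / (9) = -2.7333
Iteration 2:
  x = (-8 - (2)·1.9000 - (-1)·-2.7333) / (6) = -2.4222
  y = (10 - (4)·-2.4222 - (-3)·-2.7333) / (10) = 1.1489
  z = (-11 - (-4)·-2.4222 - (4)·1.1489) / (9) = -2.8094
Iteration 3:
  x = (-8 - (2)·1.1489 - (-1)·-2.8094) / (6) = -2.1845
  y = (10 - (4)·-2.1845 - (-3)·-2.8094) / (10) = 1.0310
  z = (-11 - (-4)·-2.1845 - (4)·1.0310) / (9) = -2.6513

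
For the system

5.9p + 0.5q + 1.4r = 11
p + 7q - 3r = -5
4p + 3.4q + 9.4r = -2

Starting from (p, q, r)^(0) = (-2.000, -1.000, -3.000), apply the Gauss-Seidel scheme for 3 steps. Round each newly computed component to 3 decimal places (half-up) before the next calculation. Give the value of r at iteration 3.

Iteration 1:
  p = (11 - (0.5)·-1.000 - (1.4)·-3.000) / (5.9) = 2.661
  q = (-5 - (1)·2.661 - (-3)·-3.000) / (7) = -2.380
  r = (-2 - (4)·2.661 - (3.4)·-2.380) / (9.4) = -0.484
Iteration 2:
  p = (11 - (0.5)·-2.380 - (1.4)·-0.484) / (5.9) = 2.181
  q = (-5 - (1)·2.181 - (-3)·-0.484) / (7) = -1.233
  r = (-2 - (4)·2.181 - (3.4)·-1.233) / (9.4) = -0.695
Iteration 3:
  p = (11 - (0.5)·-1.233 - (1.4)·-0.695) / (5.9) = 2.134
  q = (-5 - (1)·2.134 - (-3)·-0.695) / (7) = -1.317
  r = (-2 - (4)·2.134 - (3.4)·-1.317) / (9.4) = -0.644

-0.644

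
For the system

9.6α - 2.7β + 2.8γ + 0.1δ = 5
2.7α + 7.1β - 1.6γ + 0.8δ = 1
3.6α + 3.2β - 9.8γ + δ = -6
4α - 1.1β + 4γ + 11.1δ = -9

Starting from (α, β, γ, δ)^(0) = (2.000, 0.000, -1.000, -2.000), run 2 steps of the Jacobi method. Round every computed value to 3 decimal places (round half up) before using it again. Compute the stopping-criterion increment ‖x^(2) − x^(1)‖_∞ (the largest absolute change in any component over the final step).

0.834

Iteration 1:
  α = (5 - (-2.7)·0.000 - (2.8)·-1.000 - (0.1)·-2.000) / (9.6) = 0.833
  β = (1 - (2.7)·2.000 - (-1.6)·-1.000 - (0.8)·-2.000) / (7.1) = -0.620
  γ = (-6 - (3.6)·2.000 - (3.2)·0.000 - (1)·-2.000) / (-9.8) = 1.143
  δ = (-9 - (4)·2.000 - (-1.1)·0.000 - (4)·-1.000) / (11.1) = -1.171
Iteration 2:
  α = (5 - (-2.7)·-0.620 - (2.8)·1.143 - (0.1)·-1.171) / (9.6) = 0.025
  β = (1 - (2.7)·0.833 - (-1.6)·1.143 - (0.8)·-1.171) / (7.1) = 0.214
  γ = (-6 - (3.6)·0.833 - (3.2)·-0.620 - (1)·-1.171) / (-9.8) = 0.596
  δ = (-9 - (4)·0.833 - (-1.1)·-0.620 - (4)·1.143) / (11.1) = -1.584
Change: (-0.808, 0.834, -0.547, -0.413) → max |·| = 0.834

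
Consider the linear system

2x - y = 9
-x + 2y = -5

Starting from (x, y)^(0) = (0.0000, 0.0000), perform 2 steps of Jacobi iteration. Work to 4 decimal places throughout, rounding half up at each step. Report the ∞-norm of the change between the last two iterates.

Iteration 1:
  x = (9 - (-1)·0.0000) / (2) = 4.5000
  y = (-5 - (-1)·0.0000) / (2) = -2.5000
Iteration 2:
  x = (9 - (-1)·-2.5000) / (2) = 3.2500
  y = (-5 - (-1)·4.5000) / (2) = -0.2500
Change: (-1.2500, 2.2500) → max |·| = 2.2500

2.2500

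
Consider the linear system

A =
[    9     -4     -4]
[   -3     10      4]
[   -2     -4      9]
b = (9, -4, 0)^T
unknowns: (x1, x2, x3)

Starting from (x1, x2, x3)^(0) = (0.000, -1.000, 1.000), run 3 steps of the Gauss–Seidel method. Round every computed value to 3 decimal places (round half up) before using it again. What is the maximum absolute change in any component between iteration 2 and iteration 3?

Iteration 1:
  x1 = (9 - (-4)·-1.000 - (-4)·1.000) / (9) = 1.000
  x2 = (-4 - (-3)·1.000 - (4)·1.000) / (10) = -0.500
  x3 = (0 - (-2)·1.000 - (-4)·-0.500) / (9) = 0.000
Iteration 2:
  x1 = (9 - (-4)·-0.500 - (-4)·0.000) / (9) = 0.778
  x2 = (-4 - (-3)·0.778 - (4)·0.000) / (10) = -0.167
  x3 = (0 - (-2)·0.778 - (-4)·-0.167) / (9) = 0.099
Iteration 3:
  x1 = (9 - (-4)·-0.167 - (-4)·0.099) / (9) = 0.970
  x2 = (-4 - (-3)·0.970 - (4)·0.099) / (10) = -0.149
  x3 = (0 - (-2)·0.970 - (-4)·-0.149) / (9) = 0.149
Change: (0.192, 0.018, 0.050) → max |·| = 0.192

0.192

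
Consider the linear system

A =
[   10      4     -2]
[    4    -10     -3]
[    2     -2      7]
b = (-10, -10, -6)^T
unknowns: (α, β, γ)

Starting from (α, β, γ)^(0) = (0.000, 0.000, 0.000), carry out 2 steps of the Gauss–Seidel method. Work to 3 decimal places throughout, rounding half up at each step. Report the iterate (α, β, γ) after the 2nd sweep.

Iteration 1:
  α = (-10 - (4)·0.000 - (-2)·0.000) / (10) = -1.000
  β = (-10 - (4)·-1.000 - (-3)·0.000) / (-10) = 0.600
  γ = (-6 - (2)·-1.000 - (-2)·0.600) / (7) = -0.400
Iteration 2:
  α = (-10 - (4)·0.600 - (-2)·-0.400) / (10) = -1.320
  β = (-10 - (4)·-1.320 - (-3)·-0.400) / (-10) = 0.592
  γ = (-6 - (2)·-1.320 - (-2)·0.592) / (7) = -0.311

(-1.320, 0.592, -0.311)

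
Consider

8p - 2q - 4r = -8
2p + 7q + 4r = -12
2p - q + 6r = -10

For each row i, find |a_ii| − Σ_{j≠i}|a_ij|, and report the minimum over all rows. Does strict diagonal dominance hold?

row 1: |8| − (2+4) = 2
row 2: |7| − (2+4) = 1
row 3: |6| − (2+1) = 3
minimum over rows = 1 → strictly diagonally dominant (convergence guaranteed)

1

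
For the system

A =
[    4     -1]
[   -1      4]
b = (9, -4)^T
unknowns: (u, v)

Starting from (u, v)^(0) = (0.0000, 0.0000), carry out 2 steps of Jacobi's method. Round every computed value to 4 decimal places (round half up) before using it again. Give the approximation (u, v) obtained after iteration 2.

Iteration 1:
  u = (9 - (-1)·0.0000) / (4) = 2.2500
  v = (-4 - (-1)·0.0000) / (4) = -1.0000
Iteration 2:
  u = (9 - (-1)·-1.0000) / (4) = 2.0000
  v = (-4 - (-1)·2.2500) / (4) = -0.4375

(2.0000, -0.4375)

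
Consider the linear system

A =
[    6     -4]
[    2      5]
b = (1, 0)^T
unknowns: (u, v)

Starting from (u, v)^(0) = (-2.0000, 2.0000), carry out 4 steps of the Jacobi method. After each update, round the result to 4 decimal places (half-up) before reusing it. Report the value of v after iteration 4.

0.0933

Iteration 1:
  u = (1 - (-4)·2.0000) / (6) = 1.5000
  v = (0 - (2)·-2.0000) / (5) = 0.8000
Iteration 2:
  u = (1 - (-4)·0.8000) / (6) = 0.7000
  v = (0 - (2)·1.5000) / (5) = -0.6000
Iteration 3:
  u = (1 - (-4)·-0.6000) / (6) = -0.2333
  v = (0 - (2)·0.7000) / (5) = -0.2800
Iteration 4:
  u = (1 - (-4)·-0.2800) / (6) = -0.0200
  v = (0 - (2)·-0.2333) / (5) = 0.0933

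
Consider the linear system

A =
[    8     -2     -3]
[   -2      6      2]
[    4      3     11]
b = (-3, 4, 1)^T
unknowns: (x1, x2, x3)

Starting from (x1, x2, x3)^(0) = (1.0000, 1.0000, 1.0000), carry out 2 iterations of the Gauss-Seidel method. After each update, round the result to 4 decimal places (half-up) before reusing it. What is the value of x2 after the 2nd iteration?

0.6001

Iteration 1:
  x1 = (-3 - (-2)·1.0000 - (-3)·1.0000) / (8) = 0.2500
  x2 = (4 - (-2)·0.2500 - (2)·1.0000) / (6) = 0.4167
  x3 = (1 - (4)·0.2500 - (3)·0.4167) / (11) = -0.1136
Iteration 2:
  x1 = (-3 - (-2)·0.4167 - (-3)·-0.1136) / (8) = -0.3134
  x2 = (4 - (-2)·-0.3134 - (2)·-0.1136) / (6) = 0.6001
  x3 = (1 - (4)·-0.3134 - (3)·0.6001) / (11) = 0.0412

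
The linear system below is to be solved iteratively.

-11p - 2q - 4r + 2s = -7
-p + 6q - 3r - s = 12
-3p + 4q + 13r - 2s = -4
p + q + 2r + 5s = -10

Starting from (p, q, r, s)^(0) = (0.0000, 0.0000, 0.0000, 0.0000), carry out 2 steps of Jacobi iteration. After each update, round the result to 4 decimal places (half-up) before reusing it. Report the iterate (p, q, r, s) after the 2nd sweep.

Iteration 1:
  p = (-7 - (-2)·0.0000 - (-4)·0.0000 - (2)·0.0000) / (-11) = 0.6364
  q = (12 - (-1)·0.0000 - (-3)·0.0000 - (-1)·0.0000) / (6) = 2.0000
  r = (-4 - (-3)·0.0000 - (4)·0.0000 - (-2)·0.0000) / (13) = -0.3077
  s = (-10 - (1)·0.0000 - (1)·0.0000 - (2)·0.0000) / (5) = -2.0000
Iteration 2:
  p = (-7 - (-2)·2.0000 - (-4)·-0.3077 - (2)·-2.0000) / (-11) = 0.0210
  q = (12 - (-1)·0.6364 - (-3)·-0.3077 - (-1)·-2.0000) / (6) = 1.6189
  r = (-4 - (-3)·0.6364 - (4)·2.0000 - (-2)·-2.0000) / (13) = -1.0839
  s = (-10 - (1)·0.6364 - (1)·2.0000 - (2)·-0.3077) / (5) = -2.4042

(0.0210, 1.6189, -1.0839, -2.4042)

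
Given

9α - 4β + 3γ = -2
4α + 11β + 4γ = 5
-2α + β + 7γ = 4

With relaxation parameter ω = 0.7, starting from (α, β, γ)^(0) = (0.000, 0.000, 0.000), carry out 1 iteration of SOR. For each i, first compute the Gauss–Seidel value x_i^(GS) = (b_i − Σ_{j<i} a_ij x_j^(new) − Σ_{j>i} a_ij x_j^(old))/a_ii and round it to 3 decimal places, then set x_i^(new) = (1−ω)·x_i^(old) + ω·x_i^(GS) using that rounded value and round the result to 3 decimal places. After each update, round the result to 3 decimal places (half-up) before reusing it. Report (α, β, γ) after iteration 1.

(-0.155, 0.358, 0.333)

Iteration 1:
  α: GS value = (-2 - (-4)·0.000 - (3)·0.000) / (9) = -0.222;  α ← (1−ω)·0.000 + ω·-0.222 = -0.155
  β: GS value = (5 - (4)·-0.155 - (4)·0.000) / (11) = 0.511;  β ← (1−ω)·0.000 + ω·0.511 = 0.358
  γ: GS value = (4 - (-2)·-0.155 - (1)·0.358) / (7) = 0.476;  γ ← (1−ω)·0.000 + ω·0.476 = 0.333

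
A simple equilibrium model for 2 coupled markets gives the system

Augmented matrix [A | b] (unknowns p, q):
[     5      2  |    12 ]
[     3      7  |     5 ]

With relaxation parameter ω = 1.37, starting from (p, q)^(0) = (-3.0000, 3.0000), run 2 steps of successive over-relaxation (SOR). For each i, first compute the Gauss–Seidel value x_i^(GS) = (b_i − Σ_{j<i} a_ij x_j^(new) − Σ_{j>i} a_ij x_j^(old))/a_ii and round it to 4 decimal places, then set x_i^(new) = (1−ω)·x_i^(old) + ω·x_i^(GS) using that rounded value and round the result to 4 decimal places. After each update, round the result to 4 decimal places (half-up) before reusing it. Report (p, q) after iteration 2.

Iteration 1:
  p: GS value = (12 - (2)·3.0000) / (5) = 1.2000;  p ← (1−ω)·-3.0000 + ω·1.2000 = 2.7540
  q: GS value = (5 - (3)·2.7540) / (7) = -0.4660;  q ← (1−ω)·3.0000 + ω·-0.4660 = -1.7484
Iteration 2:
  p: GS value = (12 - (2)·-1.7484) / (5) = 3.0994;  p ← (1−ω)·2.7540 + ω·3.0994 = 3.2272
  q: GS value = (5 - (3)·3.2272) / (7) = -0.6688;  q ← (1−ω)·-1.7484 + ω·-0.6688 = -0.2693

(3.2272, -0.2693)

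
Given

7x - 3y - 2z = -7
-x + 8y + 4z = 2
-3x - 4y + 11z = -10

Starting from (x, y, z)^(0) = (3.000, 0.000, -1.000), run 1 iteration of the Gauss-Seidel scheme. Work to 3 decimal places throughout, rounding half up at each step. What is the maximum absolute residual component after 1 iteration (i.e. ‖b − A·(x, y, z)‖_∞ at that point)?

Iteration 1:
  x = (-7 - (-3)·0.000 - (-2)·-1.000) / (7) = -1.286
  y = (2 - (-1)·-1.286 - (4)·-1.000) / (8) = 0.589
  z = (-10 - (-3)·-1.286 - (-4)·0.589) / (11) = -1.046
Residual b − A·x = (1.677, 0.186, 0.004); ∞-norm = 1.677

1.677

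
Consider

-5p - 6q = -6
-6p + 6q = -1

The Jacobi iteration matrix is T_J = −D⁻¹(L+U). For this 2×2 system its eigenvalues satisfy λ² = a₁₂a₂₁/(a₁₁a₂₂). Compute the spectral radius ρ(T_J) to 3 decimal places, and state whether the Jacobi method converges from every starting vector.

a₁₂a₂₁/(a₁₁a₂₂) = (-6)·(-6) / ((-5)·(6)) = -1.200000
ρ = √|-1.200000| = √1.200000 = 1.095
ρ > 1, so Jacobi diverges

1.095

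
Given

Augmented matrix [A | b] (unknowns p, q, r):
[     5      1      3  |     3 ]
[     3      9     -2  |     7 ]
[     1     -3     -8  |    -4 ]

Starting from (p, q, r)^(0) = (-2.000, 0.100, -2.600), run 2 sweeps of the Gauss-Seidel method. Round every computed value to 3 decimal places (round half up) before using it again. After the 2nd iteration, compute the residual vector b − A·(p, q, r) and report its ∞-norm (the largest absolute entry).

Iteration 1:
  p = (3 - (1)·0.100 - (3)·-2.600) / (5) = 2.140
  q = (7 - (3)·2.140 - (-2)·-2.600) / (9) = -0.513
  r = (-4 - (1)·2.140 - (-3)·-0.513) / (-8) = 0.960
Iteration 2:
  p = (3 - (1)·-0.513 - (3)·0.960) / (5) = 0.127
  q = (7 - (3)·0.127 - (-2)·0.960) / (9) = 0.949
  r = (-4 - (1)·0.127 - (-3)·0.949) / (-8) = 0.160
Residual b − A·x = (0.936, -1.602, 0.000); ∞-norm = 1.602

1.602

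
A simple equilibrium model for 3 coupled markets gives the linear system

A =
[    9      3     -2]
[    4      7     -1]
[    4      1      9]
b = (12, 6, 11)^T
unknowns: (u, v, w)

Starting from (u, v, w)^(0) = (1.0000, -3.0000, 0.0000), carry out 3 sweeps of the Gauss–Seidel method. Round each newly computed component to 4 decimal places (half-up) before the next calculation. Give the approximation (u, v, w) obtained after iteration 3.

Iteration 1:
  u = (12 - (3)·-3.0000 - (-2)·0.0000) / (9) = 2.3333
  v = (6 - (4)·2.3333 - (-1)·0.0000) / (7) = -0.4762
  w = (11 - (4)·2.3333 - (1)·-0.4762) / (9) = 0.2381
Iteration 2:
  u = (12 - (3)·-0.4762 - (-2)·0.2381) / (9) = 1.5450
  v = (6 - (4)·1.5450 - (-1)·0.2381) / (7) = 0.0083
  w = (11 - (4)·1.5450 - (1)·0.0083) / (9) = 0.5346
Iteration 3:
  u = (12 - (3)·0.0083 - (-2)·0.5346) / (9) = 1.4494
  v = (6 - (4)·1.4494 - (-1)·0.5346) / (7) = 0.1053
  w = (11 - (4)·1.4494 - (1)·0.1053) / (9) = 0.5663

(1.4494, 0.1053, 0.5663)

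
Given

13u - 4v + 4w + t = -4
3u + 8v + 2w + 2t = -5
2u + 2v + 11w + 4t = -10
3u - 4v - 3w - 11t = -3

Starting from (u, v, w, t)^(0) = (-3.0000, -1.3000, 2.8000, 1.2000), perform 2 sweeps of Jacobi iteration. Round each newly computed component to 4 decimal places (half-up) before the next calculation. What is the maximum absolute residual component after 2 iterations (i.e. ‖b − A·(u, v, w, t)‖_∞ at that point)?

8.5381

Iteration 1:
  u = (-4 - (-4)·-1.3000 - (4)·2.8000 - (1)·1.2000) / (13) = -1.6615
  v = (-5 - (3)·-3.0000 - (2)·2.8000 - (2)·1.2000) / (8) = -0.5000
  w = (-10 - (2)·-3.0000 - (2)·-1.3000 - (4)·1.2000) / (11) = -0.5636
  t = (-3 - (3)·-3.0000 - (-4)·-1.3000 - (-3)·2.8000) / (-11) = -0.8364
Iteration 2:
  u = (-4 - (-4)·-0.5000 - (4)·-0.5636 - (1)·-0.8364) / (13) = -0.2238
  v = (-5 - (3)·-1.6615 - (2)·-0.5636 - (2)·-0.8364) / (8) = 0.3481
  w = (-10 - (2)·-1.6615 - (2)·-0.5000 - (4)·-0.8364) / (11) = -0.2119
  t = (-3 - (3)·-1.6615 - (-4)·-0.5000 - (-3)·-0.5636) / (-11) = 0.1551
Residual b − A·x = (0.9943, -6.9998, -8.5381, 0.1342); ∞-norm = 8.5381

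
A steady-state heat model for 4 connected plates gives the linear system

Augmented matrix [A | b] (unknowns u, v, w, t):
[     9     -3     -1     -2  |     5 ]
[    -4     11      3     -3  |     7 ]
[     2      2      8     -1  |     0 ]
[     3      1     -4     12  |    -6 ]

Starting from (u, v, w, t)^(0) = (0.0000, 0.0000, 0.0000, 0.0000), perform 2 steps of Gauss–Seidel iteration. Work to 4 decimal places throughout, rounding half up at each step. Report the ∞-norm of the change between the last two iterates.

Iteration 1:
  u = (5 - (-3)·0.0000 - (-1)·0.0000 - (-2)·0.0000) / (9) = 0.5556
  v = (7 - (-4)·0.5556 - (3)·0.0000 - (-3)·0.0000) / (11) = 0.8384
  w = (0 - (2)·0.5556 - (2)·0.8384 - (-1)·0.0000) / (8) = -0.3485
  t = (-6 - (3)·0.5556 - (1)·0.8384 - (-4)·-0.3485) / (12) = -0.8249
Iteration 2:
  u = (5 - (-3)·0.8384 - (-1)·-0.3485 - (-2)·-0.8249) / (9) = 0.6130
  v = (7 - (-4)·0.6130 - (3)·-0.3485 - (-3)·-0.8249) / (11) = 0.7293
  w = (0 - (2)·0.6130 - (2)·0.7293 - (-1)·-0.8249) / (8) = -0.4387
  t = (-6 - (3)·0.6130 - (1)·0.7293 - (-4)·-0.4387) / (12) = -0.8603
Change: (0.0574, -0.1091, -0.0902, -0.0354) → max |·| = 0.1091

0.1091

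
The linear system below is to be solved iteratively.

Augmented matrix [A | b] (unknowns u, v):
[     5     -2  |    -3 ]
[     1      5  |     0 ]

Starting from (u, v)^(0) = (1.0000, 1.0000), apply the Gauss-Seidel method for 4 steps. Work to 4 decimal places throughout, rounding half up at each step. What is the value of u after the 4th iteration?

Iteration 1:
  u = (-3 - (-2)·1.0000) / (5) = -0.2000
  v = (0 - (1)·-0.2000) / (5) = 0.0400
Iteration 2:
  u = (-3 - (-2)·0.0400) / (5) = -0.5840
  v = (0 - (1)·-0.5840) / (5) = 0.1168
Iteration 3:
  u = (-3 - (-2)·0.1168) / (5) = -0.5533
  v = (0 - (1)·-0.5533) / (5) = 0.1107
Iteration 4:
  u = (-3 - (-2)·0.1107) / (5) = -0.5557
  v = (0 - (1)·-0.5557) / (5) = 0.1111

-0.5557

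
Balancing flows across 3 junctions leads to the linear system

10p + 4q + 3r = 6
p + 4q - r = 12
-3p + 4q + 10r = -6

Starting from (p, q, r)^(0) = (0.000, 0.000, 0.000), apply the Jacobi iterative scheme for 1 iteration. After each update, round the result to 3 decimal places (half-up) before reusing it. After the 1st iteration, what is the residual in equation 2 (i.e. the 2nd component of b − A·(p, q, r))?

Iteration 1:
  p = (6 - (4)·0.000 - (3)·0.000) / (10) = 0.600
  q = (12 - (1)·0.000 - (-1)·0.000) / (4) = 3.000
  r = (-6 - (-3)·0.000 - (4)·0.000) / (10) = -0.600
Residual b − A·x = (-10.200, -1.200, -10.200)

-1.200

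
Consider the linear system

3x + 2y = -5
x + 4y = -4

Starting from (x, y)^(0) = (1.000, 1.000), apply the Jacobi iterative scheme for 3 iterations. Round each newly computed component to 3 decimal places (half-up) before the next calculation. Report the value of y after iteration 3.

-0.792

Iteration 1:
  x = (-5 - (2)·1.000) / (3) = -2.333
  y = (-4 - (1)·1.000) / (4) = -1.250
Iteration 2:
  x = (-5 - (2)·-1.250) / (3) = -0.833
  y = (-4 - (1)·-2.333) / (4) = -0.417
Iteration 3:
  x = (-5 - (2)·-0.417) / (3) = -1.389
  y = (-4 - (1)·-0.833) / (4) = -0.792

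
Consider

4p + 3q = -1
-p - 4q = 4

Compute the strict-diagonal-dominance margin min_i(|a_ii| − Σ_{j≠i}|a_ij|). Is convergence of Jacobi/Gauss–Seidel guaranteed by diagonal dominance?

1

row 1: |4| − (3) = 1
row 2: |-4| − (1) = 3
minimum over rows = 1 → strictly diagonally dominant (convergence guaranteed)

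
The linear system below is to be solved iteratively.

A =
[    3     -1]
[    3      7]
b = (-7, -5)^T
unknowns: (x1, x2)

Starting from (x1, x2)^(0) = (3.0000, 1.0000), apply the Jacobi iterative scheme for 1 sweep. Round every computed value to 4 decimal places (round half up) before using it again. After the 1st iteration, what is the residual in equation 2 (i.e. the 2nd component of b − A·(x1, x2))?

Iteration 1:
  x1 = (-7 - (-1)·1.0000) / (3) = -2.0000
  x2 = (-5 - (3)·3.0000) / (7) = -2.0000
Residual b − A·x = (-3.0000, 15.0000)

15.0000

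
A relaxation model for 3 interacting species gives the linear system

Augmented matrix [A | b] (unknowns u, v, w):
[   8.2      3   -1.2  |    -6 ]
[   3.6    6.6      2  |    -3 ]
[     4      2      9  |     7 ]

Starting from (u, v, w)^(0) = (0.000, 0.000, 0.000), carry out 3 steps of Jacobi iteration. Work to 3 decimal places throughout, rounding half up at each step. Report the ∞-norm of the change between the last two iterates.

Iteration 1:
  u = (-6 - (3)·0.000 - (-1.2)·0.000) / (8.2) = -0.732
  v = (-3 - (3.6)·0.000 - (2)·0.000) / (6.6) = -0.455
  w = (7 - (4)·0.000 - (2)·0.000) / (9) = 0.778
Iteration 2:
  u = (-6 - (3)·-0.455 - (-1.2)·0.778) / (8.2) = -0.451
  v = (-3 - (3.6)·-0.732 - (2)·0.778) / (6.6) = -0.291
  w = (7 - (4)·-0.732 - (2)·-0.455) / (9) = 1.204
Iteration 3:
  u = (-6 - (3)·-0.291 - (-1.2)·1.204) / (8.2) = -0.449
  v = (-3 - (3.6)·-0.451 - (2)·1.204) / (6.6) = -0.573
  w = (7 - (4)·-0.451 - (2)·-0.291) / (9) = 1.043
Change: (0.002, -0.282, -0.161) → max |·| = 0.282

0.282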